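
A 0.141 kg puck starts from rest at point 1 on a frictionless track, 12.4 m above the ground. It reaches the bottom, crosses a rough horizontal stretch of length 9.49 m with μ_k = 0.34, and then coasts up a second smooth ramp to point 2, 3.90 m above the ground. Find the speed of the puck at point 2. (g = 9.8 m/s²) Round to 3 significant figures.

v = 10.2 m/s

Energy at 1: mgh₁ = (0.141)(9.8)(12.4) = 17.134 J
Friction loss: W_f = μ_k mg d = 4.459 J
At 2: ½mv² + mgh₂ = mgh₁ − W_f
½mv² = 17.134 − 4.459 − 5.3890 = 7.2868 J
v = √(2 × 7.2868/0.141) = 10.17 m/s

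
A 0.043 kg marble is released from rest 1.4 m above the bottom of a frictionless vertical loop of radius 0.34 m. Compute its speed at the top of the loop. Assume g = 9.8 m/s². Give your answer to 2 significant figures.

Energy conservation: mgh = ½mv_top² + mg(2r)
v_top² = 2g(h − 2r) = 2(9.8)(1.4 − 0.6800) = 14.11
v_top = 3.757 m/s

v = 3.8 m/s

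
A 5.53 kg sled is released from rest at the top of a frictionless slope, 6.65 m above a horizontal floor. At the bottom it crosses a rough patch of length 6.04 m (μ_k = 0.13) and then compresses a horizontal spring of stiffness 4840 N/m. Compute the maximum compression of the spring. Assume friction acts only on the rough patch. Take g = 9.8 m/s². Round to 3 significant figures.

x = 0.362 m

Initial energy: E₁ = mgh = (5.53)(9.8)(6.65) = 360.39 J
Friction removes W_f = μ_k mg d = (0.13)(5.53)(9.8)(6.04) = 42.55 J
Energy reaching the spring: E = 360.39 − 42.55 = 317.84 J
At max compression ½kx² = E ⇒ x = √(2E/k) = √(2 × 317.84/4840) = 0.3624 m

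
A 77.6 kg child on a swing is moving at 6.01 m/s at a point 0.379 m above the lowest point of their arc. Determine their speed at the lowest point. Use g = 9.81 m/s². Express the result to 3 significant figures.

Mechanical energy is conserved (no friction): ½mv₀² + mgh = ½mv²
v² = v₀² + 2gh = (6.01)² + 2(9.81)(0.379) = 43.556
v = √43.556 = 6.600 m/s

v = 6.60 m/s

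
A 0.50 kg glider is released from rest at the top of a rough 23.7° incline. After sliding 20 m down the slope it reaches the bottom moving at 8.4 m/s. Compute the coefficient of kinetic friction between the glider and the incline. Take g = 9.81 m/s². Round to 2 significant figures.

The energy dissipated by friction is the PE lost minus the KE gained:
mgL sinθ = 39.431 J; ½mv² = 17.640 J
W_f = 39.431 − 17.640 = 21.79 J
μ_k = W_f/(mg cosθ · L) = 21.79/(4.491 × 20) = 0.2426

μ_k = 0.24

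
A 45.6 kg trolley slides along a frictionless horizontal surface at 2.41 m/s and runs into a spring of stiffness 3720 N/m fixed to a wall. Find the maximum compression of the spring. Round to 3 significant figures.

All KE is stored as spring PE at maximum compression: ½mv² = ½kx²
x = v√(m/k) = 2.41 × √(45.6/3720) = 0.2668 m

x = 0.267 m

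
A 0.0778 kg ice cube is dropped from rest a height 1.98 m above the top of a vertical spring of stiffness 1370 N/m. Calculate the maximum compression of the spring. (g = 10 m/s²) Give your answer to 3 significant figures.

Measuring PE from the top of the relaxed spring, at max compression the cube has dropped H + x with zero KE, so:
mg(H + x) = ½kx²
½(1370)x² − (0.0778)(10)x − (0.0778)(10)(1.98) = 0
685.0x² − 0.7780x − 1.540 = 0
x = [0.7780 + √(0.6053 + 4220.8)]/(2 × 685.0) = 0.04799 m

x = 0.0480 m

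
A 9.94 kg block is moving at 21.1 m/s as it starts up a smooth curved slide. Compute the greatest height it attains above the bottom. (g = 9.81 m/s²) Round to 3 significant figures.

Setting KE at the bottom equal to PE gained: ½mv² = mgh
h = v²/(2g) = 21.1²/(2 × 9.81) = 22.69 m

h = 22.7 m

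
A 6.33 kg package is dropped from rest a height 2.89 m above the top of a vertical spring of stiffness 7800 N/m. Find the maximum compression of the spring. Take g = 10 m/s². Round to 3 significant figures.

Take the reference level at the top of the uncompressed spring. At max compression the package has fallen H + x and is momentarily at rest:
mg(H + x) = ½kx²
½(7800)x² − (6.33)(10)x − (6.33)(10)(2.89) = 0
3900x² − 63.30x − 182.9 = 0
x = [63.30 + √(4007 + 2.8538e+06)]/(2 × 3900) = 0.2248 m

x = 0.225 m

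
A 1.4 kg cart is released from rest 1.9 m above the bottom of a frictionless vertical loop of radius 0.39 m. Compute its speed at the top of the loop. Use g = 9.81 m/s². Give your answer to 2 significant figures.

Energy conservation: mgh = ½mv_top² + mg(2r)
v_top² = 2g(h − 2r) = 2(9.81)(1.9 − 0.7800) = 21.97
v_top = 4.688 m/s

v = 4.7 m/s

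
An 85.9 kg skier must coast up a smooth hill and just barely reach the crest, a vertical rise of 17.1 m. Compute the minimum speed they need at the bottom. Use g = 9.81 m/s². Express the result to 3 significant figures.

At the top they are momentarily at rest, so all KE converts to PE: ½mv² = mgh
v = √(2gh) = √(2 × 9.81 × 17.1) = 18.32 m/s

v = 18.3 m/s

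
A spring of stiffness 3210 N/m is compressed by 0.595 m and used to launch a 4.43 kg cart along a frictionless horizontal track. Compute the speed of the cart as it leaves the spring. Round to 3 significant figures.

v = 16.0 m/s

The cart leaves the spring when the spring is at natural length, so ½kx² = ½mv²
v = x√(k/m) = 0.595 × √(3210/4.43) = 16.02 m/s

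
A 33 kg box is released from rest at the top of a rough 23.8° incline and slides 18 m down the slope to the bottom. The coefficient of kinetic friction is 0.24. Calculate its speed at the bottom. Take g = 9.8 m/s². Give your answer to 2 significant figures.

v = 8.1 m/s

Work–energy: mg(L sinθ) − μ_k(mg cosθ)L = ½mv²
mgh = mgL sinθ = (33)(9.8)(18)sin23.8° = 2349.1 J
W_f = μ_k mg cosθ · L = (0.24)(33)(9.8)cos23.8°·18 = 1278 J
½mv² = 2349.1 − 1278 = 1070.8 J
v = √(2 × 1070.8/33) = 8.056 m/s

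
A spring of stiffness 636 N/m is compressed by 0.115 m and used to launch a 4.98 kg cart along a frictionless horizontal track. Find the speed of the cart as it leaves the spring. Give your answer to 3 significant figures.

The cart leaves the spring when the spring is at natural length, so ½kx² = ½mv²
v = x√(k/m) = 0.115 × √(636/4.98) = 1.300 m/s

v = 1.30 m/s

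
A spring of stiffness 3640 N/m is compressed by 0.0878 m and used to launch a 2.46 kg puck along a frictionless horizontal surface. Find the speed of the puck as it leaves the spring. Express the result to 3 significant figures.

v = 3.38 m/s

Spring PE converts entirely to kinetic energy: ½kx² = ½mv²
v = x√(k/m) = 0.0878 × √(3640/2.46) = 3.377 m/s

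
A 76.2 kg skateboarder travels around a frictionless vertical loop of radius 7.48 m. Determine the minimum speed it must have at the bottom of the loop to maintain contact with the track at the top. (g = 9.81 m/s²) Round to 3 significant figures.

At the top: mg = mv_top²/r ⇒ v_top² = gr = 73.38 m²/s²
Energy from bottom to top (height 2r): ½mv_bot² = ½mv_top² + mg(2r)
v_bot² = gr + 4gr = 5gr = 366.9
v_bot = √(5gr) = 19.15 m/s

v = 19.2 m/s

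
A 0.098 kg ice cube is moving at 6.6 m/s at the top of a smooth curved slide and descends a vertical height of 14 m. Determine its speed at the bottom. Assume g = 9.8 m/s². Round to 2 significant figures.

v = 18 m/s

By conservation of mechanical energy, ½mv₀² + mgh = ½mv²
The mass cancels from both sides.
v² = v₀² + 2gh = (6.6)² + 2(9.8)(14) = 317.96
v = √317.96 = 17.83 m/s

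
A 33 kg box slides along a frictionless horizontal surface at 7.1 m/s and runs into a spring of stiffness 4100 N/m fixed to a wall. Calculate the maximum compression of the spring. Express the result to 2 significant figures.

x = 0.64 m

At max compression the box is momentarily at rest: ½mv² = ½kx²
x = v√(m/k) = 7.1 × √(33/4100) = 0.6370 m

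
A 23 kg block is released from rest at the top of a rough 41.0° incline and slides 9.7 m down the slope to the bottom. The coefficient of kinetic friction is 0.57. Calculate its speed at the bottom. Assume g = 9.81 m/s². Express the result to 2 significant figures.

v = 6.6 m/s

Energy: mgh = ½mv² + W_f, with h = L sinθ and W_f = μ_k (mg cosθ) L
mgh = mgL sinθ = (23)(9.81)(9.7)sin41.0° = 1435.9 J
W_f = μ_k mg cosθ · L = (0.57)(23)(9.81)cos41.0°·9.7 = 941.5 J
½mv² = 1435.9 − 941.5 = 494.35 J
v = √(2 × 494.35/23) = 6.556 m/s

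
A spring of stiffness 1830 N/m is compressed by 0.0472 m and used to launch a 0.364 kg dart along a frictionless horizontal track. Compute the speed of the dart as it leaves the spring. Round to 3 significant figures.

v = 3.35 m/s

The dart leaves the spring when the spring is at natural length, so ½kx² = ½mv²
v = x√(k/m) = 0.0472 × √(1830/0.364) = 3.347 m/s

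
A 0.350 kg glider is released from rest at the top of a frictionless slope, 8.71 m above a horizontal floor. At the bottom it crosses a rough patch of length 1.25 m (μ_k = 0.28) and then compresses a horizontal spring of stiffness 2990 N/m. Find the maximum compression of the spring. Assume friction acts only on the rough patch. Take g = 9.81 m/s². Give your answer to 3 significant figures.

x = 0.139 m

Initial energy: E₁ = mgh = (0.350)(9.81)(8.71) = 29.906 J
Friction removes W_f = μ_k mg d = (0.28)(0.350)(9.81)(1.25) = 1.202 J
Energy reaching the spring: E = 29.906 − 1.202 = 28.704 J
At max compression ½kx² = E ⇒ x = √(2E/k) = √(2 × 28.704/2990) = 0.1386 m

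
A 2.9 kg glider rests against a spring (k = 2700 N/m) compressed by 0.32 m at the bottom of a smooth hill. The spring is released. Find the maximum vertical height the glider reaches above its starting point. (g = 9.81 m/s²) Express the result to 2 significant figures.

Energy conservation from release to the highest point: ½kx² = mgh
h = kx²/(2mg) = (2700)(0.32)²/(2 × 2.9 × 9.81) = 4.859 m

h = 4.9 m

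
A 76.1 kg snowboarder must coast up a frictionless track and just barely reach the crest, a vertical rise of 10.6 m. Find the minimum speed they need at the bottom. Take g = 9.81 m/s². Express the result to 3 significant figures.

At the top they are momentarily at rest, so all KE converts to PE: ½mv² = mgh
v = √(2gh) = √(2 × 9.81 × 10.6) = 14.42 m/s

v = 14.4 m/s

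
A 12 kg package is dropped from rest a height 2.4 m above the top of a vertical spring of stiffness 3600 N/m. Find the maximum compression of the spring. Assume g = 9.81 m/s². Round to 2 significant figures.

x = 0.43 m

Let x be the compression. The total drop is H + x, and the package is instantaneously at rest at max compression, so energy conservation gives:
mg(H + x) = ½kx²
½(3600)x² − (12)(9.81)x − (12)(9.81)(2.4) = 0
1800x² − 117.7x − 282.5 = 0
x = [117.7 + √(13858 + 2.0342e+06)]/(2 × 1800) = 0.4302 m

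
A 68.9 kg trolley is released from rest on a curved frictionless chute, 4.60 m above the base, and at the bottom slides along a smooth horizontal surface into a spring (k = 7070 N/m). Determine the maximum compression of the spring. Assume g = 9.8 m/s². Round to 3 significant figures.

At max compression the trolley is momentarily at rest: mgh = ½kx²
x = √(2mgh/k) = √(2 × 68.9 × 9.8 × 4.60 / 7070) = 0.9374 m

x = 0.937 m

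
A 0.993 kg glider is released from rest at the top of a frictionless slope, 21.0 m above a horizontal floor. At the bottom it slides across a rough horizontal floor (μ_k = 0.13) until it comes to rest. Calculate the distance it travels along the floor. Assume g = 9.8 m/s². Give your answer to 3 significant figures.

d = 162 m

Energy bookkeeping (friction removes W_f = μ_k N d):
At rest all PE has been dissipated by friction: mgh = μ_k m g d
d = h/μ_k = 21.0/0.13 = 161.5 m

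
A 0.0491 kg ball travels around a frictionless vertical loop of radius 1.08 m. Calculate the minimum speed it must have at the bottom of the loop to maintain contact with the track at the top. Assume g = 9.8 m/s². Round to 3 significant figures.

At the top: mg = mv_top²/r ⇒ v_top² = gr = 10.58 m²/s²
Energy from bottom to top (height 2r): ½mv_bot² = ½mv_top² + mg(2r)
v_bot² = gr + 4gr = 5gr = 52.92
v_bot = √(5gr) = 7.275 m/s

v = 7.27 m/s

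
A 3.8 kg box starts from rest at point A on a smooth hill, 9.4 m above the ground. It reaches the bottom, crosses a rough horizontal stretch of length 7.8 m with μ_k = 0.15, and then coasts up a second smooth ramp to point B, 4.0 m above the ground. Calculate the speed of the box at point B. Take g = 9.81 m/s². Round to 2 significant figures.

v = 9.1 m/s

Energy at A: mgh₁ = (3.8)(9.81)(9.4) = 350.41 J
Friction loss: W_f = μ_k mg d = 43.62 J
At B: ½mv² + mgh₂ = mgh₁ − W_f
½mv² = 350.41 − 43.62 − 149.11 = 157.69 J
v = √(2 × 157.69/3.8) = 9.110 m/s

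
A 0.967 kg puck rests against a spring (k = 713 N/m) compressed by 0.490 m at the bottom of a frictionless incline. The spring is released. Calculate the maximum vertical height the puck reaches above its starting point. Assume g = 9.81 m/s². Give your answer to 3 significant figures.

h = 9.02 m

At maximum height the puck is at rest, so ½kx² = mgh
h = kx²/(2mg) = (713)(0.490)²/(2 × 0.967 × 9.81) = 9.023 m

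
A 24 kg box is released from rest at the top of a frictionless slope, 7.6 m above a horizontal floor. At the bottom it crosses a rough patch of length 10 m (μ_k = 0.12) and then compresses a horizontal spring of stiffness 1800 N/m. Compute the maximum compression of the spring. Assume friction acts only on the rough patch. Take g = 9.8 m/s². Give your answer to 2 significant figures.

x = 1.3 m

Initial energy: E₁ = mgh = (24)(9.8)(7.6) = 1787.5 J
Friction removes W_f = μ_k mg d = (0.12)(24)(9.8)(10) = 282.2 J
Energy reaching the spring: E = 1787.5 − 282.2 = 1505.3 J
At max compression ½kx² = E ⇒ x = √(2E/k) = √(2 × 1505.3/1800) = 1.293 m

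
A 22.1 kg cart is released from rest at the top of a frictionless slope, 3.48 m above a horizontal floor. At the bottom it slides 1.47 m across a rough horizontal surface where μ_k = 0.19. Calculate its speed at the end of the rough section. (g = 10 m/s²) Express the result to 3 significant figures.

v = 8.00 m/s

Energy bookkeeping (friction removes W_f = μ_k N d):
mgh = ½mv² + μ_k m g d
W_f = μ_k mg d = (0.19)(22.1)(10)(1.47) = 61.73 J
½mv² = mgh − W_f = 769.08 − 61.73 = 707.35 J
v = √(2 × 707.35/22.1) = 8.001 m/s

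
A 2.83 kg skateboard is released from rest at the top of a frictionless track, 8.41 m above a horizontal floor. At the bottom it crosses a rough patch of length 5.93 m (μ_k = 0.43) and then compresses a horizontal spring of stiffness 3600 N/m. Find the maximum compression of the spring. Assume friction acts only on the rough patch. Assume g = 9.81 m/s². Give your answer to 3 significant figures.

Initial energy: E₁ = mgh = (2.83)(9.81)(8.41) = 233.48 J
Friction removes W_f = μ_k mg d = (0.43)(2.83)(9.81)(5.93) = 70.79 J
Energy reaching the spring: E = 233.48 − 70.79 = 162.69 J
At max compression ½kx² = E ⇒ x = √(2E/k) = √(2 × 162.69/3600) = 0.3006 m

x = 0.301 m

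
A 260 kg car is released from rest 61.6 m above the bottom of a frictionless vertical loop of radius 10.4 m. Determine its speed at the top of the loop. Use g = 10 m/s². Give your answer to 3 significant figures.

v = 28.6 m/s

Energy conservation: mgh = ½mv_top² + mg(2r)
v_top² = 2g(h − 2r) = 2(10)(61.6 − 20.80) = 816.0
v_top = 28.57 m/s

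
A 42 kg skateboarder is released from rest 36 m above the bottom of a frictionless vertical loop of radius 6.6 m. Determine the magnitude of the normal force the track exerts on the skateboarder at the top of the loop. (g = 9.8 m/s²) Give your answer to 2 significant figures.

N = 2400 N

Energy from release to top (height 2r): mgh = ½mv_top² + mg(2r)
v_top² = 2g(h − 2r) = 2(9.8)(36 − 13.20) = 446.88 m²/s²
At the top, both N and weight point toward the centre: N + mg = mv_top²/r
N = m(v_top²/r − g) = 42(446.88/6.6 − 9.8) = 2432 N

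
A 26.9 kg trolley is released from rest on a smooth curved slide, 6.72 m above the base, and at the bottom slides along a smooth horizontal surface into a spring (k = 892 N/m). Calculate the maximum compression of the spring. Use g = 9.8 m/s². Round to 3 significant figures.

x = 1.99 m

At max compression the trolley is momentarily at rest: mgh = ½kx²
x = √(2mgh/k) = √(2 × 26.9 × 9.8 × 6.72 / 892) = 1.993 m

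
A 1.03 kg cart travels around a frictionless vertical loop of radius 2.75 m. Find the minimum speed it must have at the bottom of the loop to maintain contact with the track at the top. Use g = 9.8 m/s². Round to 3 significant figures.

v = 11.6 m/s

At the top: mg = mv_top²/r ⇒ v_top² = gr = 26.95 m²/s²
Energy from bottom to top (height 2r): ½mv_bot² = ½mv_top² + mg(2r)
v_bot² = gr + 4gr = 5gr = 134.8
v_bot = √(5gr) = 11.61 m/s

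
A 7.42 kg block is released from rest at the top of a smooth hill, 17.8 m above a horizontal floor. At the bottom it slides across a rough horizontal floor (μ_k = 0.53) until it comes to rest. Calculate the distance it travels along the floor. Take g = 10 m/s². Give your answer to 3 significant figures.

d = 33.6 m

Energy bookkeeping (friction removes W_f = μ_k N d):
At rest all PE has been dissipated by friction: mgh = μ_k m g d
d = h/μ_k = 17.8/0.53 = 33.58 m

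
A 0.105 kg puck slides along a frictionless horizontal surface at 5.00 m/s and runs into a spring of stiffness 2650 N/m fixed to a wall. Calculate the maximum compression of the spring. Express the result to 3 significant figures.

x = 0.0315 m

All KE is stored as spring PE at maximum compression: ½mv² = ½kx²
x = v√(m/k) = 5.00 × √(0.105/2650) = 0.03147 m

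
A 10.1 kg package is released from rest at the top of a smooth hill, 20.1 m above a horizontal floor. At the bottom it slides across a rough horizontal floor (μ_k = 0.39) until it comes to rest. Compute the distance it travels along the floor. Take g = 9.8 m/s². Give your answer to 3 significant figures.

d = 51.5 m

Energy bookkeeping (friction removes W_f = μ_k N d):
At rest all PE has been dissipated by friction: mgh = μ_k m g d
d = h/μ_k = 20.1/0.39 = 51.54 m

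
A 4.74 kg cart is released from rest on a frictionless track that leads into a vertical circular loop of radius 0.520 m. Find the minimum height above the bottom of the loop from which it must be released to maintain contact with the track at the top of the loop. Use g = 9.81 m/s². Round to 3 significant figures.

h = 1.30 m

At the top, for minimum speed gravity alone supplies the centripetal force: mg = mv_top²/r ⇒ v_top² = gr = 5.101 m²/s²
Energy conservation from release height h to the top (height 2r): mgh = ½mv_top² + mg(2r)
h = v_top²/(2g) + 2r = r/2 + 2r = 5r/2 = 1.300 m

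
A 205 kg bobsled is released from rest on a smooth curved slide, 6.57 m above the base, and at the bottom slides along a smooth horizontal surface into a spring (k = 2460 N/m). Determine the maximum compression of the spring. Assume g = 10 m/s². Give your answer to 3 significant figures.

At max compression the bobsled is momentarily at rest: mgh = ½kx²
x = √(2mgh/k) = √(2 × 205 × 10 × 6.57 / 2460) = 3.309 m

x = 3.31 m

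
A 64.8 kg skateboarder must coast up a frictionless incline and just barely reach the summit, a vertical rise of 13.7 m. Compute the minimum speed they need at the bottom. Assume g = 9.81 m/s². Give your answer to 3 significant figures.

v = 16.4 m/s

At the top they are momentarily at rest, so all KE converts to PE: ½mv² = mgh
v = √(2gh) = √(2 × 9.81 × 13.7) = 16.39 m/s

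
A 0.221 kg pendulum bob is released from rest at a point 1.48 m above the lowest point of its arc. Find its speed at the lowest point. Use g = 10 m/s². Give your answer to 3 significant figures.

v = 5.44 m/s

Mechanical energy is conserved (no friction): mgh = ½mv²
v = √(2gh) = √(2 × 10 × 1.48) = √29.600 = 5.441 m/s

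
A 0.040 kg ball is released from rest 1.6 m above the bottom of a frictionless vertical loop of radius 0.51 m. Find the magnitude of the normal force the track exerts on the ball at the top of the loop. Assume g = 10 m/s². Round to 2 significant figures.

Energy from release to top (height 2r): mgh = ½mv_top² + mg(2r)
v_top² = 2g(h − 2r) = 2(10)(1.6 − 1.020) = 11.600 m²/s²
At the top, both N and weight point toward the centre: N + mg = mv_top²/r
N = m(v_top²/r − g) = 0.040(11.600/0.51 − 10) = 0.5098 N

N = 0.51 N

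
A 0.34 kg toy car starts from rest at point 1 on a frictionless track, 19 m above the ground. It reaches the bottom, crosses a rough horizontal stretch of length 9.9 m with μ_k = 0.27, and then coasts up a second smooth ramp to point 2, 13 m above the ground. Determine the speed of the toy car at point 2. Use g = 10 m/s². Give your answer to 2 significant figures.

v = 8.2 m/s

Energy at 1: mgh₁ = (0.34)(10)(19) = 64.600 J
Friction loss: W_f = μ_k mg d = 9.088 J
At 2: ½mv² + mgh₂ = mgh₁ − W_f
½mv² = 64.600 − 9.088 − 44.200 = 11.312 J
v = √(2 × 11.312/0.34) = 8.157 m/s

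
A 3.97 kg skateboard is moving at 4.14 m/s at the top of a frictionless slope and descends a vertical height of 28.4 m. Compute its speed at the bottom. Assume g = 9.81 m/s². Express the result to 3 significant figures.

Mechanical energy is conserved (no friction): ½mv₀² + mgh = ½mv²
v² = v₀² + 2gh = (4.14)² + 2(9.81)(28.4) = 574.35
v = √574.35 = 23.97 m/s

v = 24.0 m/s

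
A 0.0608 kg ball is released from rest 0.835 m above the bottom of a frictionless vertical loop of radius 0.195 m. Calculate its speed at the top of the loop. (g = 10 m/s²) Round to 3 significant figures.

Energy conservation: mgh = ½mv_top² + mg(2r)
v_top² = 2g(h − 2r) = 2(10)(0.835 − 0.3900) = 8.900
v_top = 2.983 m/s

v = 2.98 m/s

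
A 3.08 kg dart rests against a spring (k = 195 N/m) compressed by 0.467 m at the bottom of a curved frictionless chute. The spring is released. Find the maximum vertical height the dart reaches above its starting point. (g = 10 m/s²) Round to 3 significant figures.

Energy conservation from release to the highest point: ½kx² = mgh
h = kx²/(2mg) = (195)(0.467)²/(2 × 3.08 × 10) = 0.6904 m

h = 0.690 m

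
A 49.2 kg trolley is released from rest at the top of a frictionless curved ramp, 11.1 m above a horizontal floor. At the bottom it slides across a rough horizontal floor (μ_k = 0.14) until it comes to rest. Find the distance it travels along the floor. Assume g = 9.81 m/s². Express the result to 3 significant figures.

d = 79.3 m

Energy bookkeeping (friction removes W_f = μ_k N d):
At rest all PE has been dissipated by friction: mgh = μ_k m g d
d = h/μ_k = 11.1/0.14 = 79.29 m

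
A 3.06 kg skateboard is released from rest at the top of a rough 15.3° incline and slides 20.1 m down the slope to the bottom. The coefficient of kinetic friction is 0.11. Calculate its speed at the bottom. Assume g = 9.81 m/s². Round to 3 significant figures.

v = 7.89 m/s

Work–energy: mg(L sinθ) − μ_k(mg cosθ)L = ½mv²
mgh = mgL sinθ = (3.06)(9.81)(20.1)sin15.3° = 159.21 J
W_f = μ_k mg cosθ · L = (0.11)(3.06)(9.81)cos15.3°·20.1 = 64.02 J
½mv² = 159.21 − 64.02 = 95.195 J
v = √(2 × 95.195/3.06) = 7.888 m/s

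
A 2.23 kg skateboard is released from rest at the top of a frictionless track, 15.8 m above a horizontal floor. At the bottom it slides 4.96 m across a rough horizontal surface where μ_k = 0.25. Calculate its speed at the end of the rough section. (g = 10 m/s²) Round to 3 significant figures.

v = 17.1 m/s

Energy at the top = energy at the end + work done against friction:
mgh = ½mv² + μ_k m g d
W_f = μ_k mg d = (0.25)(2.23)(10)(4.96) = 27.65 J
½mv² = mgh − W_f = 352.34 − 27.65 = 324.69 J
v = √(2 × 324.69/2.23) = 17.06 m/s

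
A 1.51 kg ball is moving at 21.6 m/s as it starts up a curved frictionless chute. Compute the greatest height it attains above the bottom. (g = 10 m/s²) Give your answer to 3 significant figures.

Setting KE at the bottom equal to PE gained: ½mv² = mgh
h = v²/(2g) = 21.6²/(2 × 10) = 23.33 m

h = 23.3 m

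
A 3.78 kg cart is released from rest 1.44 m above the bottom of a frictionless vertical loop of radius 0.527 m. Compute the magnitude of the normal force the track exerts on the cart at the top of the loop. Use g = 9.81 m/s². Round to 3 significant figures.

Energy from release to top (height 2r): mgh = ½mv_top² + mg(2r)
v_top² = 2g(h − 2r) = 2(9.81)(1.44 − 1.054) = 7.5733 m²/s²
At the top, both N and weight point toward the centre: N + mg = mv_top²/r
N = m(v_top²/r − g) = 3.78(7.5733/0.527 − 9.81) = 17.24 N

N = 17.2 N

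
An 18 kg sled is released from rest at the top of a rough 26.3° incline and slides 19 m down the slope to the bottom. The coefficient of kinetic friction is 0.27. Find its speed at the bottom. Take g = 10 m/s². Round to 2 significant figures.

Energy: mgh = ½mv² + W_f, with h = L sinθ and W_f = μ_k (mg cosθ) L
mgh = mgL sinθ = (18)(10)(19)sin26.3° = 1515.3 J
W_f = μ_k mg cosθ · L = (0.27)(18)(10)cos26.3°·19 = 827.8 J
½mv² = 1515.3 − 827.8 = 687.49 J
v = √(2 × 687.49/18) = 8.740 m/s

v = 8.7 m/s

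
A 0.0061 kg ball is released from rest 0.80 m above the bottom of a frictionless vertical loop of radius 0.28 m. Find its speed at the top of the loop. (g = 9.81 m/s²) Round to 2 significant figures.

v = 2.2 m/s

Energy conservation: mgh = ½mv_top² + mg(2r)
v_top² = 2g(h − 2r) = 2(9.81)(0.80 − 0.5600) = 4.709
v_top = 2.170 m/s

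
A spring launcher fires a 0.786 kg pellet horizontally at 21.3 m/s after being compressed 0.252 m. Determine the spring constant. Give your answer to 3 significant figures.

k = 5620 N/m

Spring PE at full compression equals KE at release: ½kx² = ½mv²
k = mv²/x² = (0.786)(21.3)²/(0.252)² = 5615 N/m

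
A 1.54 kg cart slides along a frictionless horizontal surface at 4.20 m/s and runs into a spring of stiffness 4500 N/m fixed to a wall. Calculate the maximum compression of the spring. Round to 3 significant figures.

x = 0.0777 m

At max compression the cart is momentarily at rest: ½mv² = ½kx²
x = v√(m/k) = 4.20 × √(1.54/4500) = 0.07770 m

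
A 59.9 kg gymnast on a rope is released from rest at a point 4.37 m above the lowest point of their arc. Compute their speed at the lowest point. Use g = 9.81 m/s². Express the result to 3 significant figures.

By conservation of mechanical energy, mgh = ½mv²
The mass cancels from both sides.
v = √(2gh) = √(2 × 9.81 × 4.37) = √85.739 = 9.260 m/s

v = 9.26 m/s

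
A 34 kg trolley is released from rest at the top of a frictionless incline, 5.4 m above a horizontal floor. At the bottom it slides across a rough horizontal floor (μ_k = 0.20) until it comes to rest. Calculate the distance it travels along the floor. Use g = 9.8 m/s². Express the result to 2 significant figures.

d = 27 m

Energy at the top = energy at the end + work done against friction:
At rest all PE has been dissipated by friction: mgh = μ_k m g d
d = h/μ_k = 5.4/0.20 = 27.00 m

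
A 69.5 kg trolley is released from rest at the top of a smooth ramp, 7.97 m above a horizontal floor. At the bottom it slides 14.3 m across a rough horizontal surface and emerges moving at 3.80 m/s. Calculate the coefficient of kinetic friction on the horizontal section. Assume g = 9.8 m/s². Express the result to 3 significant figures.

μ_k = 0.506

Applying the work–energy principle:
mgh = ½mv² + μ_k m g d
mgh = 5428.4 J; ½mv² = 501.79 J
W_f = 5428.4 − 501.79 = 4927 J
μ_k = W_f/(mg·d) = 4927/(681.1 × 14.3) = 0.5058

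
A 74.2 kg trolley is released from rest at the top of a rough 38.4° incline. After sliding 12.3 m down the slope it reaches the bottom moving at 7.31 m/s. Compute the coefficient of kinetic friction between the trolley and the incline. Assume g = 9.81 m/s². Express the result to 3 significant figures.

μ_k = 0.510

mgh = ½mv² + μ_k (mg cosθ) L, with h = L sinθ
mgL sinθ = 5561.3 J; ½mv² = 1982.5 J
W_f = 5561.3 − 1982.5 = 3579 J
μ_k = W_f/(mg cosθ · L) = 3579/(570.5 × 12.3) = 0.5100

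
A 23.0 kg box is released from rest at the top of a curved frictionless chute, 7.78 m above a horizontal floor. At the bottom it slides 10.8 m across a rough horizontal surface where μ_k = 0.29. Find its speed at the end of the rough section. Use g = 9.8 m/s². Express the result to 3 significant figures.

v = 9.54 m/s

Energy at the top = energy at the end + work done against friction:
mgh = ½mv² + μ_k m g d
W_f = μ_k mg d = (0.29)(23.0)(9.8)(10.8) = 706.0 J
½mv² = mgh − W_f = 1753.6 − 706.0 = 1047.7 J
v = √(2 × 1047.7/23.0) = 9.545 m/s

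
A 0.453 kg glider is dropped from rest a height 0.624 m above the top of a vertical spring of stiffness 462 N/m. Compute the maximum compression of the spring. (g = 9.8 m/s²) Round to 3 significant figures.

x = 0.120 m

Take the reference level at the top of the uncompressed spring. At max compression the glider has fallen H + x and is momentarily at rest:
mg(H + x) = ½kx²
½(462)x² − (0.453)(9.8)x − (0.453)(9.8)(0.624) = 0
231.0x² − 4.439x − 2.770 = 0
x = [4.439 + √(19.71 + 2559.7)]/(2 × 231.0) = 0.1195 m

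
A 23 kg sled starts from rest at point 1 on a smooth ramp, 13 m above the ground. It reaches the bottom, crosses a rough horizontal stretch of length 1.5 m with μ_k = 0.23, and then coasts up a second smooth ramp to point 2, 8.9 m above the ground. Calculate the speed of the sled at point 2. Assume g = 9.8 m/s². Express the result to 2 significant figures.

Energy at 1: mgh₁ = (23)(9.8)(13) = 2930.2 J
Friction loss: W_f = μ_k mg d = 77.76 J
At 2: ½mv² + mgh₂ = mgh₁ − W_f
½mv² = 2930.2 − 77.76 − 2006.1 = 846.38 J
v = √(2 × 846.38/23) = 8.579 m/s

v = 8.6 m/s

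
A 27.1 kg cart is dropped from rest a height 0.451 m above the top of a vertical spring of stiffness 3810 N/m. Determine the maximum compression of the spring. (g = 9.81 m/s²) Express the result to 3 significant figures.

Take the reference level at the top of the uncompressed spring. At max compression the cart has fallen H + x and is momentarily at rest:
mg(H + x) = ½kx²
½(3810)x² − (27.1)(9.81)x − (27.1)(9.81)(0.451) = 0
1905x² − 265.9x − 119.9 = 0
x = [265.9 + √(70677 + 913629)]/(2 × 1905) = 0.3302 m

x = 0.330 m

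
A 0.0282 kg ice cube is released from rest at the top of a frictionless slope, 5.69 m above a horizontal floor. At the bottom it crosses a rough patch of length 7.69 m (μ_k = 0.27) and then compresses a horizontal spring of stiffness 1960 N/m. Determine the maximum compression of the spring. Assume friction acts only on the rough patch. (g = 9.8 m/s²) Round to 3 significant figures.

Initial energy: E₁ = mgh = (0.0282)(9.8)(5.69) = 1.5725 J
Friction removes W_f = μ_k mg d = (0.27)(0.0282)(9.8)(7.69) = 0.5738 J
Energy reaching the spring: E = 1.5725 − 0.5738 = 0.99868 J
At max compression ½kx² = E ⇒ x = √(2E/k) = √(2 × 0.99868/1960) = 0.03192 m

x = 0.0319 m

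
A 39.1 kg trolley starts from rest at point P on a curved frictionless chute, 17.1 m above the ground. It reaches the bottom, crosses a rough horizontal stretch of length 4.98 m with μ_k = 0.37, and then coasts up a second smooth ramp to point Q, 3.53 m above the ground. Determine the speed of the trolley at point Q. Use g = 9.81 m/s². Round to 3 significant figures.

Energy at P: mgh₁ = (39.1)(9.81)(17.1) = 6559.1 J
Friction loss: W_f = μ_k mg d = 706.8 J
At Q: ½mv² + mgh₂ = mgh₁ − W_f
½mv² = 6559.1 − 706.8 − 1354.0 = 4498.3 J
v = √(2 × 4498.3/39.1) = 15.17 m/s

v = 15.2 m/s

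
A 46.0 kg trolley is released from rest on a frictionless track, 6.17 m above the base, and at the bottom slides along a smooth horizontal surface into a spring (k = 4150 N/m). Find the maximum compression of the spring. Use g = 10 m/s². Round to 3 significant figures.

x = 1.17 m

Energy conservation (no friction) from release to max compression: mgh = ½kx²
x = √(2mgh/k) = √(2 × 46.0 × 10 × 6.17 / 4150) = 1.170 m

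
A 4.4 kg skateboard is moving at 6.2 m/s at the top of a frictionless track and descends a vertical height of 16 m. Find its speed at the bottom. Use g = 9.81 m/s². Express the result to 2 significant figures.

v = 19 m/s

By conservation of mechanical energy, ½mv₀² + mgh = ½mv²
The mass cancels from both sides.
v² = v₀² + 2gh = (6.2)² + 2(9.81)(16) = 352.36
v = √352.36 = 18.77 m/s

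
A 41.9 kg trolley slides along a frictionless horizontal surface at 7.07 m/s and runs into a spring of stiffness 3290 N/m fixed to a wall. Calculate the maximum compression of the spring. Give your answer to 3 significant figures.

x = 0.798 m

Conservation of energy between contact and max compression: ½mv² = ½kx²
x = v√(m/k) = 7.07 × √(41.9/3290) = 0.7979 m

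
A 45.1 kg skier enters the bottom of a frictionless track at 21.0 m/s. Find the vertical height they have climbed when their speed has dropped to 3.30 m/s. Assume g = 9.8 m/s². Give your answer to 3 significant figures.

h = 21.9 m

Conservation of energy: ½mv₁² = ½mv₂² + mgh
h = (v₁² − v₂²)/(2g) = (21.0² − 3.30²)/(2 × 9.8) = 21.94 m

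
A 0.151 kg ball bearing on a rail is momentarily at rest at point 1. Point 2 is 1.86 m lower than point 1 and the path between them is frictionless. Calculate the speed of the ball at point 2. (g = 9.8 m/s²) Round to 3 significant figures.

v = 6.04 m/s

Mechanical energy is conserved (no friction): mgh = ½mv²
The mass cancels from both sides.
v = √(2gh) = √(2 × 9.8 × 1.86) = √36.456 = 6.038 m/s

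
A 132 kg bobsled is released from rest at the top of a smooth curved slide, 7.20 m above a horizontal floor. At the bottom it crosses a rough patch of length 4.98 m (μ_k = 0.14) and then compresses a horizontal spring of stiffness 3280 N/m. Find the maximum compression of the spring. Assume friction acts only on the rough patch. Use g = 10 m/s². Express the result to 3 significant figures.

x = 2.29 m

Initial energy: E₁ = mgh = (132)(10)(7.20) = 9504.0 J
Friction removes W_f = μ_k mg d = (0.14)(132)(10)(4.98) = 920.3 J
Energy reaching the spring: E = 9504.0 − 920.3 = 8583.7 J
At max compression ½kx² = E ⇒ x = √(2E/k) = √(2 × 8583.7/3280) = 2.288 m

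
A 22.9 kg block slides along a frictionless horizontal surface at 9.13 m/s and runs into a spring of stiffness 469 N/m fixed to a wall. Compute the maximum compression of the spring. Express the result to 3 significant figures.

x = 2.02 m

Conservation of energy between contact and max compression: ½mv² = ½kx²
x = v√(m/k) = 9.13 × √(22.9/469) = 2.017 m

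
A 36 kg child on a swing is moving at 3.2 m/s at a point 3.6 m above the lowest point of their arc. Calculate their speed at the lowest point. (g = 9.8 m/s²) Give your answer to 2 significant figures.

Energy conservation between the two points: ½mv₀² + mgh = ½mv²
The mass cancels from both sides.
v² = v₀² + 2gh = (3.2)² + 2(9.8)(3.6) = 80.800
v = √80.800 = 8.989 m/s

v = 9.0 m/s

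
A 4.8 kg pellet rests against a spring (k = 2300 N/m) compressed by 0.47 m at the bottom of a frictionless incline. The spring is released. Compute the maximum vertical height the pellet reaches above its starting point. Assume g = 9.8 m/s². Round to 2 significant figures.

All spring PE becomes gravitational PE at the highest point: ½kx² = mgh
h = kx²/(2mg) = (2300)(0.47)²/(2 × 4.8 × 9.8) = 5.400 m

h = 5.4 m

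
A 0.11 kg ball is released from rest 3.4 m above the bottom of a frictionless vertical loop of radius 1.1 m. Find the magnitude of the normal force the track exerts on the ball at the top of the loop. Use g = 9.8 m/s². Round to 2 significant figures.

N = 1.3 N

Energy from release to top (height 2r): mgh = ½mv_top² + mg(2r)
v_top² = 2g(h − 2r) = 2(9.8)(3.4 − 2.200) = 23.520 m²/s²
At the top, both N and weight point toward the centre: N + mg = mv_top²/r
N = m(v_top²/r − g) = 0.11(23.520/1.1 − 9.8) = 1.274 N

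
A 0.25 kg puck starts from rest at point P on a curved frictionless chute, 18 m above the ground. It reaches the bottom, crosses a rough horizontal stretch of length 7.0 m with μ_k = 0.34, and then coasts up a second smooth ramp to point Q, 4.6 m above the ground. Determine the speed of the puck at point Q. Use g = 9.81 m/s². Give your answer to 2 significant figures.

v = 15 m/s

Energy at P: mgh₁ = (0.25)(9.81)(18) = 44.145 J
Friction loss: W_f = μ_k mg d = 5.837 J
At Q: ½mv² + mgh₂ = mgh₁ − W_f
½mv² = 44.145 − 5.837 − 11.281 = 27.027 J
v = √(2 × 27.027/0.25) = 14.70 m/s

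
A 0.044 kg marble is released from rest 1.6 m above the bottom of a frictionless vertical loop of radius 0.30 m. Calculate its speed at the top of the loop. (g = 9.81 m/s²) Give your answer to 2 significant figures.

v = 4.4 m/s

Energy conservation: mgh = ½mv_top² + mg(2r)
v_top² = 2g(h − 2r) = 2(9.81)(1.6 − 0.6000) = 19.62
v_top = 4.429 m/s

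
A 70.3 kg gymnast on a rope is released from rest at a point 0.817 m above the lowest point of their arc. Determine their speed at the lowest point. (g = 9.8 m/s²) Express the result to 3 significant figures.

Energy conservation between the two points: mgh = ½mv²
v = √(2gh) = √(2 × 9.8 × 0.817) = √16.013 = 4.002 m/s

v = 4.00 m/s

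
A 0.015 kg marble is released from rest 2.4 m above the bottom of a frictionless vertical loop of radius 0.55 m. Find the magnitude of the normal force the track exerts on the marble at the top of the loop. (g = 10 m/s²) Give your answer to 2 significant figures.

Energy from release to top (height 2r): mgh = ½mv_top² + mg(2r)
v_top² = 2g(h − 2r) = 2(10)(2.4 − 1.100) = 26.000 m²/s²
At the top, both N and weight point toward the centre: N + mg = mv_top²/r
N = m(v_top²/r − g) = 0.015(26.000/0.55 − 10) = 0.5591 N

N = 0.56 N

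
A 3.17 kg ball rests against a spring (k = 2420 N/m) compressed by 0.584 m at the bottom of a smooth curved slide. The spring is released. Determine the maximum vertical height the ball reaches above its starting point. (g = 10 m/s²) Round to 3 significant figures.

h = 13.0 m

All spring PE becomes gravitational PE at the highest point: ½kx² = mgh
h = kx²/(2mg) = (2420)(0.584)²/(2 × 3.17 × 10) = 13.02 m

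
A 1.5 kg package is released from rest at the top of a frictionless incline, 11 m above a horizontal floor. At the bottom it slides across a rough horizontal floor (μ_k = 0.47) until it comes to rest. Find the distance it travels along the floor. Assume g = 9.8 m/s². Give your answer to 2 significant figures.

d = 23 m

Applying the work–energy principle:
At rest all PE has been dissipated by friction: mgh = μ_k m g d
d = h/μ_k = 11/0.47 = 23.40 m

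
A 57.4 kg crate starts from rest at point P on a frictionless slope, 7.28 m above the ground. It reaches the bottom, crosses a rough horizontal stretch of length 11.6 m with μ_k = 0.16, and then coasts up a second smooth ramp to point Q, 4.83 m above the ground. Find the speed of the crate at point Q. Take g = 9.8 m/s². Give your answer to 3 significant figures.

v = 3.41 m/s

Energy at P: mgh₁ = (57.4)(9.8)(7.28) = 4095.1 J
Friction loss: W_f = μ_k mg d = 1044 J
At Q: ½mv² + mgh₂ = mgh₁ − W_f
½mv² = 4095.1 − 1044 − 2717.0 = 334.14 J
v = √(2 × 334.14/57.4) = 3.412 m/s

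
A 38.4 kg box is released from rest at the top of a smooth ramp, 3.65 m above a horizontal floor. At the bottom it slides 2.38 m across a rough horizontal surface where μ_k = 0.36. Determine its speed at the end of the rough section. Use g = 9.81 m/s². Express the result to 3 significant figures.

v = 7.40 m/s

Energy at the top = energy at the end + work done against friction:
mgh = ½mv² + μ_k m g d
W_f = μ_k mg d = (0.36)(38.4)(9.81)(2.38) = 322.8 J
½mv² = mgh − W_f = 1375.0 − 322.8 = 1052.2 J
v = √(2 × 1052.2/38.4) = 7.403 m/s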